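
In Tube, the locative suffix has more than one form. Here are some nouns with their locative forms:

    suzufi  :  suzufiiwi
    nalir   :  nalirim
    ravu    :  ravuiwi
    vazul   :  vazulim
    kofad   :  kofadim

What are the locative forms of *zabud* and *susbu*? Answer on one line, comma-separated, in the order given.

The alternation tracks the final sound of the stem — -im when the stem ends in a consonant (*nalir*, *vazul*, *kofad*); -iwi when the stem ends in a vowel (*suzufi*, *ravu*).
Since the final sound of *zabud* is /d/ (a consonant), it takes -im, giving *zabudim*.
*susbu*: final sound = /u/, a vowel → -iwi → *susbuiwi*.

zabudim, susbuiwi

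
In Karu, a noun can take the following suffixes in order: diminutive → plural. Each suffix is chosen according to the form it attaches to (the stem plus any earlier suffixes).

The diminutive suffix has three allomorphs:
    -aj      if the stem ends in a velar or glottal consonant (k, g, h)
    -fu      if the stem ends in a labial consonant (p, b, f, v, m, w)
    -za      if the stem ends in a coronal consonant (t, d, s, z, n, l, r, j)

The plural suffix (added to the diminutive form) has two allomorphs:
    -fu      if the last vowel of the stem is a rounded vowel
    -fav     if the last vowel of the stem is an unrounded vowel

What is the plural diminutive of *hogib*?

hogibfufu

*hogib*: final consonant = /b/, labial → -fu → *hogibfu*.
Since the last vowel of the diminutive form *hogibfu* is /u/ (a rounded vowel), it takes -fu, giving *hogibfufu*.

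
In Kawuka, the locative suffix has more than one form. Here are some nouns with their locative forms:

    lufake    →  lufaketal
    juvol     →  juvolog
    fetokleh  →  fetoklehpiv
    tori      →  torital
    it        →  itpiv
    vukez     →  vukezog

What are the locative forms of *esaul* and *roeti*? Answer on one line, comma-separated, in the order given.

esaulog, roetital

Looking at the final sound of each stem: -piv when the stem ends in a voiceless consonant (*fetokleh*, *it*); -og when the stem ends in a voiced consonant (*juvol*, *vukez*); -tal when the stem ends in a vowel (*lufake*, *tori*).
*esaul* — final sound /l/ (a voiced consonant) → -og → *esaulog*.
Since the final sound of *roeti* is /i/ (a vowel), it takes -tal, giving *roetital*.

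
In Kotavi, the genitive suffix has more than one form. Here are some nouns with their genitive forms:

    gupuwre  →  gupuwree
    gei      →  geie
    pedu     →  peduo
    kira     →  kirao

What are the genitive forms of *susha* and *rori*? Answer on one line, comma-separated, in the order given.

The suffix is conditioned by the last vowel: -e when the last vowel of the stem is a front vowel (*gupuwre*, *gei*); -o when the last vowel of the stem is a back vowel (*pedu*, *kira*).
The last vowel of *susha* is /a/, which is a back vowel, so the suffix is -o, giving *sushao*.
The last vowel of *rori* is /i/, which is a front vowel, so the suffix is -e, giving *rorie*.

sushao, rorie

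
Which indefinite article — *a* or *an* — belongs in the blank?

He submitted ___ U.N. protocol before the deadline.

a

The indefinite article is chosen by the initial *sound* of the following word, not its spelling.
The initialism *U.N.* is read letter by letter; the first letter, U, is pronounced /juː/, which begins with a consonant sound.
So the article is *a*: He submitted a U.N. protocol before the deadline.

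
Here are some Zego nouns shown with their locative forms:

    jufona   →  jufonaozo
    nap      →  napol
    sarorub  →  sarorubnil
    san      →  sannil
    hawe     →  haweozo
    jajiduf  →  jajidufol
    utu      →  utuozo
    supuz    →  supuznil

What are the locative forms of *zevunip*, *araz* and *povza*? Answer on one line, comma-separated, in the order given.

The suffix is conditioned by the final sound: -ol when the stem ends in a voiceless consonant (*nap*, *jajiduf*); -nil when the stem ends in a voiced consonant (*sarorub*, *san*, *supuz*); -ozo when the stem ends in a vowel (*jufona*, *hawe*, *utu*).
*zevunip*: final sound = /p/, a voiceless consonant → -ol → *zevunipol*.
*araz* — final sound /z/ (a voiced consonant) → -nil → *araznil*.
*povza*: final sound = /a/, a vowel → -ozo → *povzaozo*.

zevunipol, araznil, povzaozo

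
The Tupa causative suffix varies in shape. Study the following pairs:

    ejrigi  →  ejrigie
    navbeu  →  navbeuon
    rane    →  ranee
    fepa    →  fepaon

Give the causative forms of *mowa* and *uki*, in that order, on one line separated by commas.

The alternation tracks the last vowel of the stem — -e when the last vowel of the stem is a front vowel (*ejrigi*, *rane*); -on when the last vowel of the stem is a back vowel (*navbeu*, *fepa*).
*mowa* — last vowel /a/ (a back vowel) → -on → *mowaon*.
*uki* — last vowel /i/ (a front vowel) → -e → *ukie*.

mowaon, ukie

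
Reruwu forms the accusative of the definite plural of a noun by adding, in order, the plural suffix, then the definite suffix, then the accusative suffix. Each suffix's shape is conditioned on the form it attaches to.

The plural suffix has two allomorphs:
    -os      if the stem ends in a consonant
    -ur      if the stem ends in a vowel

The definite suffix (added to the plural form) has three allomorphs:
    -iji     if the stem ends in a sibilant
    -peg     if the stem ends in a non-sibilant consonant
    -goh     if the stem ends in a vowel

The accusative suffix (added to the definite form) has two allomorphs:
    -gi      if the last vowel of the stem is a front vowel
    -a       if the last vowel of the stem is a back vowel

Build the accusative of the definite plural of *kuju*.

Since the final sound of *kuju* is /u/ (a vowel), it takes -ur, giving *kujuur*.
The final sound of the plural form *kujuur* is /r/, which is a non-sibilant consonant, so the definite suffix is -peg, giving *kujuurpeg*.
Since the last vowel of the definite form *kujuurpeg* is /e/ (a front vowel), it takes -gi, giving *kujuurpeggi*.

kujuurpeggi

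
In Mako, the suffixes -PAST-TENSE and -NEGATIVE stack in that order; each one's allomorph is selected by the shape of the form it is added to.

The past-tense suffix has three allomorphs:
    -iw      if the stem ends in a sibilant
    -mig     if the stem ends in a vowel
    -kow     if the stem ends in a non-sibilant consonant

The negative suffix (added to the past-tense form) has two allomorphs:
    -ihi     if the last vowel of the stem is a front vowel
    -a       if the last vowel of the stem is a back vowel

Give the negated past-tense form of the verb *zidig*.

Since the final sound of *zidig* is /g/ (a non-sibilant consonant), it takes -kow, giving *zidigkow*.
The last vowel of the past-tense form *zidigkow* is /o/, which is a back vowel, so the negative suffix is -a, giving *zidigkowa*.

zidigkowa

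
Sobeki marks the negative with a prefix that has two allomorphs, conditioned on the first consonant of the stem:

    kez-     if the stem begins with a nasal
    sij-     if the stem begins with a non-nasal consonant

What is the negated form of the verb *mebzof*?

*mebzof* — first consonant /m/ (a nasal) → kez- → *kezmebzof*.

kezmebzof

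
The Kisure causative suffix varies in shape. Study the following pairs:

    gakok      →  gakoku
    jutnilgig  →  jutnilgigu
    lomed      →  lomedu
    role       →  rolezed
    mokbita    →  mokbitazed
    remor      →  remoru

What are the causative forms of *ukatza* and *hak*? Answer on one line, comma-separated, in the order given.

ukatzazed, haku

Looking at the final sound of each stem: -u when the stem ends in a consonant (*gakok*, *jutnilgig*, *lomed*, *remor*); -zed when the stem ends in a vowel (*role*, *mokbita*).
Since the final sound of *ukatza* is /a/ (a vowel), it takes -zed, giving *ukatzazed*.
Since the final sound of *hak* is /k/ (a consonant), it takes -u, giving *haku*.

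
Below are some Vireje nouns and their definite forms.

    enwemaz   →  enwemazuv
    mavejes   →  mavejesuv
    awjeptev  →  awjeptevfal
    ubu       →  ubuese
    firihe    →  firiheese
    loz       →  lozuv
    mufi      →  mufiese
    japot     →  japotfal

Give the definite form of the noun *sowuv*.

sowuvfal

The suffix is conditioned by the final sound: -uv when the stem ends in a sibilant (*enwemaz*, *mavejes*, *loz*); -fal when the stem ends in a non-sibilant consonant (*awjeptev*, *japot*); -ese when the stem ends in a vowel (*ubu*, *firihe*, *mufi*).
Since the final sound of *sowuv* is /v/ (a non-sibilant consonant), it takes -fal, giving *sowuvfal*.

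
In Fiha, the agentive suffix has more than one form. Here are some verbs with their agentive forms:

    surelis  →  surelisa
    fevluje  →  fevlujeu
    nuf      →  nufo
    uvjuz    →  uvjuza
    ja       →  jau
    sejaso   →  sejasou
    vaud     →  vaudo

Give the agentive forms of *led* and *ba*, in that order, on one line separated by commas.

ledo, bau

The suffix is conditioned by the final sound: -a when the stem ends in a sibilant (*surelis*, *uvjuz*); -o when the stem ends in a non-sibilant consonant (*nuf*, *vaud*); -u when the stem ends in a vowel (*fevluje*, *ja*, *sejaso*).
The final sound of *led* is /d/, which is a non-sibilant consonant, so the suffix is -o, giving *ledo*.
Since the final sound of *ba* is /a/ (a vowel), it takes -u, giving *bau*.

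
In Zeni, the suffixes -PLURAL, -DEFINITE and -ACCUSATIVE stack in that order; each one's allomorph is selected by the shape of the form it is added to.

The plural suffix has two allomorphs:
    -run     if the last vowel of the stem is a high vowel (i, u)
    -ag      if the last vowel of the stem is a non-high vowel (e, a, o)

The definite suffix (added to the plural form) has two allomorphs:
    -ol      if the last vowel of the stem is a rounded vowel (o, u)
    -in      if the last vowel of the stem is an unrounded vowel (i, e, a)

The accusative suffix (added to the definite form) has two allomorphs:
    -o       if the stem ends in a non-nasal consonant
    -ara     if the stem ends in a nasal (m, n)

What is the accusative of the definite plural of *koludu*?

The last vowel of *koludu* is /u/, which is a high vowel, so the plural suffix is -run, giving *koludurun*.
Since the last vowel of the plural form *koludurun* is /u/ (a rounded vowel), it takes -ol, giving *koludurunol*.
The definite form *koludurunol* — final consonant /l/ (non-nasal) → -o → *koludurunolo*.

koludurunolo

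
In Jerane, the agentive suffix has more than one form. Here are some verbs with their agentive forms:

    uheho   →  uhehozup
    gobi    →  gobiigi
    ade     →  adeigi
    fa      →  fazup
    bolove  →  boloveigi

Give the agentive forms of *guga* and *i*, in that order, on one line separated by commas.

gugazup, iigi

Looking at the last vowel of each stem: -igi when the last vowel of the stem is a front vowel (*gobi*, *ade*, *bolove*); -zup when the last vowel of the stem is a back vowel (*uheho*, *fa*).
Since the last vowel of *guga* is /a/ (a back vowel), it takes -zup, giving *gugazup*.
The last vowel of *i* is /i/, which is a front vowel, so the suffix is -igi, giving *iigi*.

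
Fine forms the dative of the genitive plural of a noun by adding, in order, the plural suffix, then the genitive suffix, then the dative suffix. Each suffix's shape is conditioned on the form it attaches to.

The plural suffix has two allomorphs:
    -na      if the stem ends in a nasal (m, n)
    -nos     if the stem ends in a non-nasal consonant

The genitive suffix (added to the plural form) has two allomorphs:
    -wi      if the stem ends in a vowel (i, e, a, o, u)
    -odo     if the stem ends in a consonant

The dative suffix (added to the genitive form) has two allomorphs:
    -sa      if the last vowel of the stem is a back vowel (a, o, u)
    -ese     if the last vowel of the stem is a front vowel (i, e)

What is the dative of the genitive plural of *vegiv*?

Since the final consonant of *vegiv* is /v/ (non-nasal), it takes -nos, giving *vegivnos*.
The final sound of the plural form *vegivnos* is /s/, which is a consonant, so the genitive suffix is -odo, giving *vegivnosodo*.
The last vowel of the genitive form *vegivnosodo* is /o/, which is a back vowel, so the dative suffix is -sa, giving *vegivnosodosa*.

vegivnosodosa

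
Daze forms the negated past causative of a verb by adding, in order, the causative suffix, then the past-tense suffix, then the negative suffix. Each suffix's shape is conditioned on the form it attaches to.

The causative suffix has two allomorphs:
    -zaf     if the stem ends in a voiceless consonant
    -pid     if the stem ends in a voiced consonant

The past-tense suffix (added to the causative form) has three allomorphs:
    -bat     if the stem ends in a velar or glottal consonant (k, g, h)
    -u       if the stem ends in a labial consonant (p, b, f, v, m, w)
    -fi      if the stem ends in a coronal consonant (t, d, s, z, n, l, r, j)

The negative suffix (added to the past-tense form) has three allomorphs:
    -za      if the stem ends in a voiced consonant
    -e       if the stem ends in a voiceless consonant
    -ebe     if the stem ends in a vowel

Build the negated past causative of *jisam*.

*jisam*: final consonant = /m/, voiced → -pid → *jisampid*.
The final consonant of the causative form *jisampid* is /d/, which is coronal, so the past-tense suffix is -fi, giving *jisampidfi*.
The final sound of the past-tense form *jisampidfi* is /i/, which is a vowel, so the negative suffix is -ebe, giving *jisampidfiebe*.

jisampidfiebe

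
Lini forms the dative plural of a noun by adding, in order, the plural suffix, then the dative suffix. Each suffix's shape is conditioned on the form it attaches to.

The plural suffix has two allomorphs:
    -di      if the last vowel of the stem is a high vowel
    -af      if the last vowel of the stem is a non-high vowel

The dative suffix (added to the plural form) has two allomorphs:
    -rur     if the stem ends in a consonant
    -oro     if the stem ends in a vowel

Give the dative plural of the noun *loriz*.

lorizdioro

*loriz*: last vowel = /i/, a high vowel → -di → *lorizdi*.
Since the final sound of the plural form *lorizdi* is /i/ (a vowel), it takes -oro, giving *lorizdioro*.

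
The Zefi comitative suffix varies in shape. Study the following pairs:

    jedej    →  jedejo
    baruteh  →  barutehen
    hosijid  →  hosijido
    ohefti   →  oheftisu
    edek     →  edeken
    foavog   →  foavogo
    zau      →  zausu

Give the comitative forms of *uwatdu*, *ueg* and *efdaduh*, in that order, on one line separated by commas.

uwatdusu, uego, efdaduhen

The suffix is conditioned by the final sound: -en when the stem ends in a voiceless consonant (*baruteh*, *edek*); -o when the stem ends in a voiced consonant (*jedej*, *hosijid*, *foavog*); -su when the stem ends in a vowel (*ohefti*, *zau*).
Since the final sound of *uwatdu* is /u/ (a vowel), it takes -su, giving *uwatdusu*.
*ueg* — final sound /g/ (a voiced consonant) → -o → *uego*.
The final sound of *efdaduh* is /h/, which is a voiceless consonant, so the suffix is -en, giving *efdaduhen*.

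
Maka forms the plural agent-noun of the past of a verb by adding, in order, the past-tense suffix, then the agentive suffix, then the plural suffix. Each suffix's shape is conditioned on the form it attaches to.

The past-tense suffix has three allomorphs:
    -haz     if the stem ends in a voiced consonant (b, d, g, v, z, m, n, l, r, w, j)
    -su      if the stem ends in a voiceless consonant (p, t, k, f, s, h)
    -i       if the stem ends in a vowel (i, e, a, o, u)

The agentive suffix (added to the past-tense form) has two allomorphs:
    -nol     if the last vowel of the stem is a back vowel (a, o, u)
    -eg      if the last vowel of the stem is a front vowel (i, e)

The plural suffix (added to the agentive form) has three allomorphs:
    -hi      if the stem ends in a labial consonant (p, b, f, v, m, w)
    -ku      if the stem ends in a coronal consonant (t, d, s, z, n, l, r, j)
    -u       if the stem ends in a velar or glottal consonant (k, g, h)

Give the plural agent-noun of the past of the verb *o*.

*o* — final sound /o/ (a vowel) → -i → *oi*.
Since the last vowel of the past-tense form *oi* is /i/ (a front vowel), it takes -eg, giving *oieg*.
The agentive form *oieg* — final consonant /g/ (velar/glottal) → -u → *oiegu*.

oiegu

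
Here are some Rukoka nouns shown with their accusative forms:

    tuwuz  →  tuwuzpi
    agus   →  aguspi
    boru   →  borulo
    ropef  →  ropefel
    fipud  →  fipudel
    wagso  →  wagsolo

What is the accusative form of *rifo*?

The alternation tracks the final sound of the stem — -pi when the stem ends in a sibilant (*tuwuz*, *agus*); -el when the stem ends in a non-sibilant consonant (*ropef*, *fipud*); -lo when the stem ends in a vowel (*boru*, *wagso*).
*rifo*: final sound = /o/, a vowel → -lo → *rifolo*.

rifolo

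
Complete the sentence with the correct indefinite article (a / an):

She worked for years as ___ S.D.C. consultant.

The indefinite article is chosen by the initial *sound* of the following word, not its spelling.
The initialism *S.D.C.* is read letter by letter; the first letter, S, is pronounced /ɛs/, which begins with a vowel sound.
So the article is *an*: She worked for years as an S.D.C. consultant.

an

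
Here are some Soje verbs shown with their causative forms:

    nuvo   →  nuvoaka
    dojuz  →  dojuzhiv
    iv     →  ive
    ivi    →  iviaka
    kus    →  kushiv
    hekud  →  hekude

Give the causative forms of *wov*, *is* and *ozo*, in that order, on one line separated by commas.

The alternation tracks the final sound of the stem — -hiv when the stem ends in a sibilant (*dojuz*, *kus*); -e when the stem ends in a non-sibilant consonant (*iv*, *hekud*); -aka when the stem ends in a vowel (*nuvo*, *ivi*).
*wov*: final sound = /v/, a non-sibilant consonant → -e → *wove*.
*is* — final sound /s/ (a sibilant) → -hiv → *ishiv*.
Since the final sound of *ozo* is /o/ (a vowel), it takes -aka, giving *ozoaka*.

wove, ishiv, ozoaka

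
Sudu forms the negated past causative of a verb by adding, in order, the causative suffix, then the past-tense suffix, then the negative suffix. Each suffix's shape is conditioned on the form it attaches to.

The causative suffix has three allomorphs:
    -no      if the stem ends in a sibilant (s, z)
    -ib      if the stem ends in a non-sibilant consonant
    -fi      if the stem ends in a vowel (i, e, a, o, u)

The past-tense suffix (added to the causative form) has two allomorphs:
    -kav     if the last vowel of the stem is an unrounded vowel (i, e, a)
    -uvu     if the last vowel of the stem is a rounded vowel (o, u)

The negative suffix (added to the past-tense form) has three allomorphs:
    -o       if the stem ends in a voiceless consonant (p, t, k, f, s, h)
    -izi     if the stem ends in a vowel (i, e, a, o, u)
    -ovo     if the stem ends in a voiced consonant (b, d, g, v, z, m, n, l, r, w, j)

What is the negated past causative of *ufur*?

Since the final sound of *ufur* is /r/ (a non-sibilant consonant), it takes -ib, giving *ufurib*.
The last vowel of the causative form *ufurib* is /i/, which is an unrounded vowel, so the past-tense suffix is -kav, giving *ufuribkav*.
The past-tense form *ufuribkav*: final sound = /v/, a voiced consonant → -ovo → *ufuribkavovo*.

ufuribkavovo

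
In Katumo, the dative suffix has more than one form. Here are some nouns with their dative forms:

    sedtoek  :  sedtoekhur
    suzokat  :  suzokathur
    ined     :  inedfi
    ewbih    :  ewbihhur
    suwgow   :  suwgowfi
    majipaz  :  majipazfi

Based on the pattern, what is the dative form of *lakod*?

Looking at the final consonant of each stem: -hur when the stem ends in a voiceless consonant (*sedtoek*, *suzokat*, *ewbih*); -fi when the stem ends in a voiced consonant (*ined*, *suwgow*, *majipaz*).
*lakod* — final consonant /d/ (voiced) → -fi → *lakodfi*.

lakodfi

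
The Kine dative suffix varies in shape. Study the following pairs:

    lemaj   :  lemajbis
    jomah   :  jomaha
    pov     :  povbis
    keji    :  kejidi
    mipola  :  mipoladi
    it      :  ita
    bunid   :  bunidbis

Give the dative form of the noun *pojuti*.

The suffix is conditioned by the final sound: -a when the stem ends in a voiceless consonant (*jomah*, *it*); -bis when the stem ends in a voiced consonant (*lemaj*, *pov*, *bunid*); -di when the stem ends in a vowel (*keji*, *mipola*).
The final sound of *pojuti* is /i/, which is a vowel, so the suffix is -di, giving *pojutidi*.

pojutidi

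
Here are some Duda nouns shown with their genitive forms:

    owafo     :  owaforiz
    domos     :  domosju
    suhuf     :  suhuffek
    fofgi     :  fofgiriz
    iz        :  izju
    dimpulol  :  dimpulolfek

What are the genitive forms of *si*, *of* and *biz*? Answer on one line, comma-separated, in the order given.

The pattern is sibilance of the final sound: -ju when the stem ends in a sibilant (*domos*, *iz*); -fek when the stem ends in a non-sibilant consonant (*suhuf*, *dimpulol*); -riz when the stem ends in a vowel (*owafo*, *fofgi*).
*si*: final sound = /i/, a vowel → -riz → *siriz*.
Since the final sound of *of* is /f/ (a non-sibilant consonant), it takes -fek, giving *offek*.
*biz* — final sound /z/ (a sibilant) → -ju → *bizju*.

siriz, offek, bizju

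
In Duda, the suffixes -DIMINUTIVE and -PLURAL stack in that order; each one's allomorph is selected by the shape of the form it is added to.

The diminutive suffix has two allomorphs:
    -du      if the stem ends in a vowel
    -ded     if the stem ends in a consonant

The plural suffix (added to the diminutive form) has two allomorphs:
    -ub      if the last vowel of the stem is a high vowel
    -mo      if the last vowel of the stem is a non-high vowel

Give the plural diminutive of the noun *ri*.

riduub

*ri*: final sound = /i/, a vowel → -du → *ridu*.
Since the last vowel of the diminutive form *ridu* is /u/ (a high vowel), it takes -ub, giving *riduub*.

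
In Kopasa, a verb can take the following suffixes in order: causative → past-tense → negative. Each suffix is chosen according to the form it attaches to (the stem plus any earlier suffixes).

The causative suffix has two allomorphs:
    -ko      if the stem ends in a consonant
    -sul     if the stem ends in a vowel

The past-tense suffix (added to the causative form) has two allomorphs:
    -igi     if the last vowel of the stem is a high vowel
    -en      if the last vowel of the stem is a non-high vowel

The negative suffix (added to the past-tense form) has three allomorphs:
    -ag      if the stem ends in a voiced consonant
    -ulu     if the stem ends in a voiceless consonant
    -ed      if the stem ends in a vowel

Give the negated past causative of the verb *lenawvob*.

Since the final sound of *lenawvob* is /b/ (a consonant), it takes -ko, giving *lenawvobko*.
The causative form *lenawvobko* — last vowel /o/ (a non-high vowel) → -en → *lenawvobkoen*.
The past-tense form *lenawvobkoen*: final sound = /n/, a voiced consonant → -ag → *lenawvobkoenag*.

lenawvobkoenag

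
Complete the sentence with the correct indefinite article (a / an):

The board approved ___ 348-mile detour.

a

The indefinite article is chosen by the initial *sound* of the following word, not its spelling.
The number *348* is spoken "three hundred …", beginning with /θriː/ — a consonant sound.
So the article is *a*: The board approved a 348-mile detour.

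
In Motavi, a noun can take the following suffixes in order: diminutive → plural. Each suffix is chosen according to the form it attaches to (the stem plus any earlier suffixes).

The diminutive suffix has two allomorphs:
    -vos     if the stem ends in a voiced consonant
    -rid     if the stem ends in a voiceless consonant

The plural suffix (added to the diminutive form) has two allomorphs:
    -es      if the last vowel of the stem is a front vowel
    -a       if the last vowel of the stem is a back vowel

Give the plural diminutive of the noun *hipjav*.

hipjavvosa

The final consonant of *hipjav* is /v/, which is voiced, so the diminutive suffix is -vos, giving *hipjavvos*.
The diminutive form *hipjavvos*: last vowel = /o/, a back vowel → -a → *hipjavvosa*.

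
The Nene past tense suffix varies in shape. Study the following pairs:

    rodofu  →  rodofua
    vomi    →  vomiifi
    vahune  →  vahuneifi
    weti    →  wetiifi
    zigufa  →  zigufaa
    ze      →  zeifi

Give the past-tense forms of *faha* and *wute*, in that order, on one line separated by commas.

Looking at the last vowel of each stem: -ifi when the last vowel of the stem is a front vowel (*vomi*, *vahune*, *weti*, *ze*); -a when the last vowel of the stem is a back vowel (*rodofu*, *zigufa*).
Since the last vowel of *faha* is /a/ (a back vowel), it takes -a, giving *fahaa*.
*wute*: last vowel = /e/, a front vowel → -ifi → *wuteifi*.

fahaa, wuteifi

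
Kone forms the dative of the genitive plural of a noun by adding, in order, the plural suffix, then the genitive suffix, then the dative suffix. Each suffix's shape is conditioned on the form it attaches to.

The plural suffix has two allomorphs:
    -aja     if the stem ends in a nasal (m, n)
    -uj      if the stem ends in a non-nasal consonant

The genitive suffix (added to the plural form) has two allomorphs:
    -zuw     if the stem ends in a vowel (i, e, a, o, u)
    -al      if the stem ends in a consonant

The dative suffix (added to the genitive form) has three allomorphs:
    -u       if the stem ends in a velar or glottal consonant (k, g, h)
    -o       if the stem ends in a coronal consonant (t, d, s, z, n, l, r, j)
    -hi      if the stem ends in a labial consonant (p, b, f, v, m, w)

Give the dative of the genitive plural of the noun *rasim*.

Since the final consonant of *rasim* is /m/ (a nasal), it takes -aja, giving *rasimaja*.
The plural form *rasimaja*: final sound = /a/, a vowel → -zuw → *rasimajazuw*.
The genitive form *rasimajazuw*: final consonant = /w/, labial → -hi → *rasimajazuwhi*.

rasimajazuwhi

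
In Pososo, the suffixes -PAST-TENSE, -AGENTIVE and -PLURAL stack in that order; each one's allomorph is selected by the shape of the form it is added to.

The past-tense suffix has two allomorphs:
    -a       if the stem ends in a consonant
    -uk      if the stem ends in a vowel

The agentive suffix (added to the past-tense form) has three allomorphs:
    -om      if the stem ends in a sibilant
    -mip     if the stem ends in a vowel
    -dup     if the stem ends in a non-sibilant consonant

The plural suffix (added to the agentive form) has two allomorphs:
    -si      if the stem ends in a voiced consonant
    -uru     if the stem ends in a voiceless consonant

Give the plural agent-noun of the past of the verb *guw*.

*guw* — final sound /w/ (a consonant) → -a → *guwa*.
The final sound of the past-tense form *guwa* is /a/, which is a vowel, so the agentive suffix is -mip, giving *guwamip*.
The final consonant of the agentive form *guwamip* is /p/, which is voiceless, so the plural suffix is -uru, giving *guwamipuru*.

guwamipuru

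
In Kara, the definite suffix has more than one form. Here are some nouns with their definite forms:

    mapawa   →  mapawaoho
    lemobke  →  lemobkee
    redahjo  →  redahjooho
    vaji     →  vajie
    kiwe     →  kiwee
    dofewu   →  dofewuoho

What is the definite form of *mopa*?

Looking at the last vowel of each stem: -e when the last vowel of the stem is a front vowel (*lemobke*, *vaji*, *kiwe*); -oho when the last vowel of the stem is a back vowel (*mapawa*, *redahjo*, *dofewu*).
*mopa*: last vowel = /a/, a back vowel → -oho → *mopaoho*.

mopaoho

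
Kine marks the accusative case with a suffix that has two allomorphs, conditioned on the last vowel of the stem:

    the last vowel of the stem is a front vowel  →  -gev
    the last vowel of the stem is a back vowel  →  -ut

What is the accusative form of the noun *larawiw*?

larawiwgev

Since the last vowel of *larawiw* is /i/ (a front vowel), it takes -gev, giving *larawiwgev*.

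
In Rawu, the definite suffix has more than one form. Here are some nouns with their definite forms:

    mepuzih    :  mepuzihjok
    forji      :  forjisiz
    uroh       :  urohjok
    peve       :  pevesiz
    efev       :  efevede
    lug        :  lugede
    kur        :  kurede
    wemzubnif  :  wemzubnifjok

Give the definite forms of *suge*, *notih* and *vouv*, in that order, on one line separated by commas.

Looking at the final sound of each stem: -jok when the stem ends in a voiceless consonant (*mepuzih*, *uroh*, *wemzubnif*); -ede when the stem ends in a voiced consonant (*efev*, *lug*, *kur*); -siz when the stem ends in a vowel (*forji*, *peve*).
The final sound of *suge* is /e/, which is a vowel, so the suffix is -siz, giving *sugesiz*.
*notih*: final sound = /h/, a voiceless consonant → -jok → *notihjok*.
The final sound of *vouv* is /v/, which is a voiced consonant, so the suffix is -ede, giving *vouvede*.

sugesiz, notihjok, vouvede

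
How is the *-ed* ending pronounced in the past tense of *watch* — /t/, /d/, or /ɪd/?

/t/

The stem *watch* ends in a voiceless consonant other than /t/.
The -ed suffix is realized as /ɪd/ after /t, d/; as /t/ after other voiceless consonants; and as /d/ after other voiced sounds.
So -ed on *watch* is pronounced /t/.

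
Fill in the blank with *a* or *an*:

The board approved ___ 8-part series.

The indefinite article is chosen by the initial *sound* of the following word, not its spelling.
The number *8* is spoken "eight", beginning with /eɪt/ — a vowel sound.
So the article is *an*: The board approved an 8-part series.

an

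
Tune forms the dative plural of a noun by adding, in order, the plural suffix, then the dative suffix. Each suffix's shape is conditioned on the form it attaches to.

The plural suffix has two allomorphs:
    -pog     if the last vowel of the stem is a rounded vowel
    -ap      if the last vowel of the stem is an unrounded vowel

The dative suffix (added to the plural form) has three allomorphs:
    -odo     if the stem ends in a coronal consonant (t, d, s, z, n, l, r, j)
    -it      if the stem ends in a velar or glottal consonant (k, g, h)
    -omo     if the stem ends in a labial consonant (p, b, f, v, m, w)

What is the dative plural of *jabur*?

*jabur*: last vowel = /u/, a rounded vowel → -pog → *jaburpog*.
The plural form *jaburpog* — final consonant /g/ (velar/glottal) → -it → *jaburpogit*.

jaburpogit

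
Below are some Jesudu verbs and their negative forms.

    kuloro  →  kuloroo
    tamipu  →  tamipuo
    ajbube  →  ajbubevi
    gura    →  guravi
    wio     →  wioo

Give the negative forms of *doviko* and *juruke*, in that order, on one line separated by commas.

The suffix is conditioned by the last vowel: -o when the last vowel of the stem is a rounded vowel (*kuloro*, *tamipu*, *wio*); -vi when the last vowel of the stem is an unrounded vowel (*ajbube*, *gura*).
The last vowel of *doviko* is /o/, which is a rounded vowel, so the suffix is -o, giving *dovikoo*.
*juruke*: last vowel = /e/, an unrounded vowel → -vi → *jurukevi*.

dovikoo, jurukevi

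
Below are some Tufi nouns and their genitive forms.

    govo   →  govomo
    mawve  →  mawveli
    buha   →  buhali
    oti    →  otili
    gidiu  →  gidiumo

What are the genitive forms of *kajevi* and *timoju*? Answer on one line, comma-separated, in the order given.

kajevili, timojumo

The pattern is rounding harmony: -mo when the last vowel of the stem is a rounded vowel (*govo*, *gidiu*); -li when the last vowel of the stem is an unrounded vowel (*mawve*, *buha*, *oti*).
*kajevi*: last vowel = /i/, an unrounded vowel → -li → *kajevili*.
The last vowel of *timoju* is /u/, which is a rounded vowel, so the suffix is -mo, giving *timojumo*.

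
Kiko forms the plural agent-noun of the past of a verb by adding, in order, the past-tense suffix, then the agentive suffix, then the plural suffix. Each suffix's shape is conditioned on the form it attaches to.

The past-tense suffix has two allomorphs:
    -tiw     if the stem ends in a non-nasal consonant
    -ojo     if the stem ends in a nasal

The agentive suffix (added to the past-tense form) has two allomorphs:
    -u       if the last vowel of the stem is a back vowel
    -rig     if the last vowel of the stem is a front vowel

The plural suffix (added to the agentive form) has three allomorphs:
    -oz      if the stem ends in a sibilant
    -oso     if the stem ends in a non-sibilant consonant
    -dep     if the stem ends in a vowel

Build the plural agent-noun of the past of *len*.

lenojoudep

Since the final consonant of *len* is /n/ (a nasal), it takes -ojo, giving *lenojo*.
The past-tense form *lenojo*: last vowel = /o/, a back vowel → -u → *lenojou*.
The final sound of the agentive form *lenojou* is /u/, which is a vowel, so the plural suffix is -dep, giving *lenojoudep*.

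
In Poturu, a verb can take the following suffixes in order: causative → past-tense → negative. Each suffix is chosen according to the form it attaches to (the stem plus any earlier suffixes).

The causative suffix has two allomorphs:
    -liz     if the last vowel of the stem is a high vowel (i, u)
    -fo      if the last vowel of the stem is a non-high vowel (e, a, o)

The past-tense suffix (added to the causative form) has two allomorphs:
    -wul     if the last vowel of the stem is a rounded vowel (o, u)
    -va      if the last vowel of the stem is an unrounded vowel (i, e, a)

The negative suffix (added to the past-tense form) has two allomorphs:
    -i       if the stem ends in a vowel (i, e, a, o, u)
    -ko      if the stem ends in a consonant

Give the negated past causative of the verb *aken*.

*aken*: last vowel = /e/, a non-high vowel → -fo → *akenfo*.
The last vowel of the causative form *akenfo* is /o/, which is a rounded vowel, so the past-tense suffix is -wul, giving *akenfowul*.
Since the final sound of the past-tense form *akenfowul* is /l/ (a consonant), it takes -ko, giving *akenfowulko*.

akenfowulko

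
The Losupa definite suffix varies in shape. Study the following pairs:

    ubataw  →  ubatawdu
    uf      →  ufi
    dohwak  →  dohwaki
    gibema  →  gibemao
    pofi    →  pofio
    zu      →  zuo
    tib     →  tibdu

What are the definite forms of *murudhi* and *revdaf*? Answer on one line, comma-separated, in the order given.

murudhio, revdafi

The suffix is conditioned by the final sound: -i when the stem ends in a voiceless consonant (*uf*, *dohwak*); -du when the stem ends in a voiced consonant (*ubataw*, *tib*); -o when the stem ends in a vowel (*gibema*, *pofi*, *zu*).
*murudhi* — final sound /i/ (a vowel) → -o → *murudhio*.
*revdaf* — final sound /f/ (a voiceless consonant) → -i → *revdafi*.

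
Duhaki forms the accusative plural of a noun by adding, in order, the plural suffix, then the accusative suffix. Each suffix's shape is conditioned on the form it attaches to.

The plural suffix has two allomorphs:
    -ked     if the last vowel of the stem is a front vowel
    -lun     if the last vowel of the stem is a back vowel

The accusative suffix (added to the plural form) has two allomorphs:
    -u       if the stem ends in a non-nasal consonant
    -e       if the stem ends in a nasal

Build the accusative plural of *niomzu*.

niomzulune

Since the last vowel of *niomzu* is /u/ (a back vowel), it takes -lun, giving *niomzulun*.
The plural form *niomzulun* — final consonant /n/ (a nasal) → -e → *niomzulune*.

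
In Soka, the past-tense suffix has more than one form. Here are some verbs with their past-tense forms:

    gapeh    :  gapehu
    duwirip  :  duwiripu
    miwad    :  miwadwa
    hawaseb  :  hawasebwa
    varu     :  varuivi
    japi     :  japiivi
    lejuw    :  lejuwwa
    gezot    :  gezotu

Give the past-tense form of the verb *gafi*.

The suffix is conditioned by the final sound: -u when the stem ends in a voiceless consonant (*gapeh*, *duwirip*, *gezot*); -wa when the stem ends in a voiced consonant (*miwad*, *hawaseb*, *lejuw*); -ivi when the stem ends in a vowel (*varu*, *japi*).
*gafi* — final sound /i/ (a vowel) → -ivi → *gafiivi*.

gafiivi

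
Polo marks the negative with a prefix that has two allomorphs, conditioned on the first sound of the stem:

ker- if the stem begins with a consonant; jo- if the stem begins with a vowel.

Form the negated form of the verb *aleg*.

Since the first sound of *aleg* is /a/ (a vowel), it takes jo-, giving *joaleg*.

joaleg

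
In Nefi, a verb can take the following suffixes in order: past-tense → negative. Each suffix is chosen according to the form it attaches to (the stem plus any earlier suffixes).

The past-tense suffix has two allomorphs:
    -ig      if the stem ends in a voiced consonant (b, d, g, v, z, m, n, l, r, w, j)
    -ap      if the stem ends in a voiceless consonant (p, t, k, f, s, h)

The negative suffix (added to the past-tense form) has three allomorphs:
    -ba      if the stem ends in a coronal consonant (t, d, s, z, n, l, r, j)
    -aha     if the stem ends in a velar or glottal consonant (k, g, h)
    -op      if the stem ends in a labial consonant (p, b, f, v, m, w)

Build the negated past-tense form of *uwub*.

*uwub*: final consonant = /b/, voiced → -ig → *uwubig*.
The past-tense form *uwubig*: final consonant = /g/, velar/glottal → -aha → *uwubigaha*.

uwubigaha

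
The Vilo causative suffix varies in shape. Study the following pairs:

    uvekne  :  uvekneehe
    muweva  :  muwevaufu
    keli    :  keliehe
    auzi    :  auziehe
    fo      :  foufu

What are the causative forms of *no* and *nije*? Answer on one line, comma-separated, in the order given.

The suffix is conditioned by the last vowel: -ehe when the last vowel of the stem is a front vowel (*uvekne*, *keli*, *auzi*); -ufu when the last vowel of the stem is a back vowel (*muweva*, *fo*).
*no* — last vowel /o/ (a back vowel) → -ufu → *noufu*.
Since the last vowel of *nije* is /e/ (a front vowel), it takes -ehe, giving *nijeehe*.

noufu, nijeehe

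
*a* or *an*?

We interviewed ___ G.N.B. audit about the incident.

The indefinite article is chosen by the initial *sound* of the following word, not its spelling.
The initialism *G.N.B.* is read letter by letter; the first letter, G, is pronounced /dʒiː/, which begins with a consonant sound.
So the article is *a*: We interviewed a G.N.B. audit about the incident.

a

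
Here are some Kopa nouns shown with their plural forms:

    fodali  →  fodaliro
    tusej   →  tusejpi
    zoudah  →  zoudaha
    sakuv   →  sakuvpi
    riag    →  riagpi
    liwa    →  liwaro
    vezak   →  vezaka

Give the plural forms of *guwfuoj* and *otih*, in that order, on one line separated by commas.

The alternation tracks the final sound of the stem — -a when the stem ends in a voiceless consonant (*zoudah*, *vezak*); -pi when the stem ends in a voiced consonant (*tusej*, *sakuv*, *riag*); -ro when the stem ends in a vowel (*fodali*, *liwa*).
The final sound of *guwfuoj* is /j/, which is a voiced consonant, so the suffix is -pi, giving *guwfuojpi*.
The final sound of *otih* is /h/, which is a voiceless consonant, so the suffix is -a, giving *otiha*.

guwfuojpi, otiha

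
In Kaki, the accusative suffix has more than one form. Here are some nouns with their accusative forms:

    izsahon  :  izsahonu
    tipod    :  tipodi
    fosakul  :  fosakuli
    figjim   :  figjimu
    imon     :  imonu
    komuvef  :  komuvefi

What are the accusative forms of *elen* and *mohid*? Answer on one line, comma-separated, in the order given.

The alternation tracks the final consonant of the stem — -u when the stem ends in a nasal (*izsahon*, *figjim*, *imon*); -i when the stem ends in a non-nasal consonant (*tipod*, *fosakul*, *komuvef*).
The final consonant of *elen* is /n/, which is a nasal, so the suffix is -u, giving *elenu*.
The final consonant of *mohid* is /d/, which is non-nasal, so the suffix is -i, giving *mohidi*.

elenu, mohidi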